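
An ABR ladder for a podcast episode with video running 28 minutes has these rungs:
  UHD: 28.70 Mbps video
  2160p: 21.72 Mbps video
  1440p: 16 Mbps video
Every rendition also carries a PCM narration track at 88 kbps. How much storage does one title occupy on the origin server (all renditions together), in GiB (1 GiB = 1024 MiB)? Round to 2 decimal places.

28 min = 1680 s
Audio: 88 kbps = 0.088 Mbps.
Sum of rendition bitrates: (28.70+0.088) + (21.72+0.088) + (16+0.088) = 66.684 Mbps.
× 1680 s = 112,029 Mb = 14,004 MB = 13.04 GiB.

13.04 GiB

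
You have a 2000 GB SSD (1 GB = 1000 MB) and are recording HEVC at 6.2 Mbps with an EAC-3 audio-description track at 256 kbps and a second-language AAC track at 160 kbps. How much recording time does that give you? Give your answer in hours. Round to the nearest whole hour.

Audio total: 256 + 160 = 416 kbps = 0.416 Mbps.
Total bitrate: 6.2 + 0.416 = 6.616 Mbps.
Capacity: 2000 GB = 16,000,000 Mb.
Recording time: 16,000,000 / 6.616 = 2,418,380 s ≈ 672 hours.

672 hours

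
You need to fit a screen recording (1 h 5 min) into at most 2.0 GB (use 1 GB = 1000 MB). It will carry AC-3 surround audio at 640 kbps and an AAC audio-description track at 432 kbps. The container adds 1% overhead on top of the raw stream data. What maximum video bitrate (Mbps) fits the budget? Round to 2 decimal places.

Budget: 2.0 GB = 16000.0 Mb.
Stream payload after overhead: 16000.0 / 1.01 = 15841.6 Mb.
1 h 5 min = 65 min = 3900 s
Total bitrate budget: 15841.6 Mb / 3900 s = 4.062 Mbps.
Audio total: 640 + 432 = 1072 kbps = 1.072 Mbps.
Video: 4.062 − 1.072 = 2.990 Mbps.

2.99 Mbps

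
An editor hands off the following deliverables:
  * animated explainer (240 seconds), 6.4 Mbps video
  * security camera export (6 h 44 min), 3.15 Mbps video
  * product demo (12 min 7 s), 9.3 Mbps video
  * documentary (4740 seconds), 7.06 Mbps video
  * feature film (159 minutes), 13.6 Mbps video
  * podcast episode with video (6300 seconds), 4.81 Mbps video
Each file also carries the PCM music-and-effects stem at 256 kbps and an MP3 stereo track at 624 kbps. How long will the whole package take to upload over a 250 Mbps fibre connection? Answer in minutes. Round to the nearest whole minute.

Audio total: 256 + 624 = 880 kbps = 0.880 Mbps.
animated explainer: 7.280 Mbps × 240 s = 1747.2 Mb
security camera export: 4.030 Mbps × 24240 s = 97687.2 Mb
product demo: 10.180 Mbps × 727 s = 7400.9 Mb
documentary: 7.940 Mbps × 4740 s = 37635.6 Mb
feature film: 14.480 Mbps × 9540 s = 138139.2 Mb
podcast episode with video: 5.690 Mbps × 6300 s = 35847.0 Mb
Total: 318457.1 Mb = 39807.1 MB.
At 250 Mbps: 318457.1 / 250 = 1274 s ≈ 21.2 minutes.

21 minutes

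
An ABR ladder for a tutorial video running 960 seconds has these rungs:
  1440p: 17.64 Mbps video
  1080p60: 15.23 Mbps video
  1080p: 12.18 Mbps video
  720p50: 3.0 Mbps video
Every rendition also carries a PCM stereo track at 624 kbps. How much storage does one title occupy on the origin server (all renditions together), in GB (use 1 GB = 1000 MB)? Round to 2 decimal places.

Audio: 624 kbps = 0.624 Mbps.
Sum of rendition bitrates: (17.64+0.624) + (15.23+0.624) + (12.18+0.624) + (3.0+0.624) = 50.546 Mbps.
× 960 s = 48,524 Mb = 6,066 MB = 6.066 GB.

6.07 GB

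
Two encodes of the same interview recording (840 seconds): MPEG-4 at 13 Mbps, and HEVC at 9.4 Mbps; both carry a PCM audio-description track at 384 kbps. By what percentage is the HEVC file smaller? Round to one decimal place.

26.9%

Audio: 384 kbps = 0.384 Mbps.
MPEG-4: 13.384 Mbps × 840 s = 11242.6 Mb = 1.405 GB.
HEVC: 9.784 Mbps × 840 s = 8218.6 Mb = 1.027 GB.
Reduction: (1 − 1.027/1.405) × 100 = 26.90%.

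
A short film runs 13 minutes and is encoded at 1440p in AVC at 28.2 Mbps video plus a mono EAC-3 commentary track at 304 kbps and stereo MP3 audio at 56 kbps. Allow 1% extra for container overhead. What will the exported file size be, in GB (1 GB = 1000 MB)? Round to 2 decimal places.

2.81 GB

13 min = 780 s
Audio total: 304 + 56 = 360 kbps = 0.360 Mbps.
Total bitrate: 28.2 + 0.360 = 28.560 Mbps.
Stream data: 28.560 Mbps × 780 s = 22276.8 Mb.
With 1% container overhead: ×1.01.
22,500 Mb ÷ 8 = 2,812 MB → 2.812 GB.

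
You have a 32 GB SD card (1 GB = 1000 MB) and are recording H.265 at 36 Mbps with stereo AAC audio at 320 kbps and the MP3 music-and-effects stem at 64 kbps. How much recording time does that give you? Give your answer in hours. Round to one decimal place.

Audio total: 320 + 64 = 384 kbps = 0.384 Mbps.
Total bitrate: 36 + 0.384 = 36.384 Mbps.
Capacity: 32 GB = 256,000 Mb.
Recording time: 256,000 / 36.384 = 7,036 s ≈ 1.95 hours.

2.0 hours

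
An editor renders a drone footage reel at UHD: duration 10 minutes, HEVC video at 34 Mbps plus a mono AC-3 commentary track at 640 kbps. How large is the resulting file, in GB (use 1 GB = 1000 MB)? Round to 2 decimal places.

10 min = 600 s
Audio: 640 kbps = 0.640 Mbps.
Total bitrate: 34 + 0.640 = 34.640 Mbps.
Stream data: 34.640 Mbps × 600 s = 20784.0 Mb.
20,784 Mb ÷ 8 = 2,598 MB → 2.598 GB.

2.60 GB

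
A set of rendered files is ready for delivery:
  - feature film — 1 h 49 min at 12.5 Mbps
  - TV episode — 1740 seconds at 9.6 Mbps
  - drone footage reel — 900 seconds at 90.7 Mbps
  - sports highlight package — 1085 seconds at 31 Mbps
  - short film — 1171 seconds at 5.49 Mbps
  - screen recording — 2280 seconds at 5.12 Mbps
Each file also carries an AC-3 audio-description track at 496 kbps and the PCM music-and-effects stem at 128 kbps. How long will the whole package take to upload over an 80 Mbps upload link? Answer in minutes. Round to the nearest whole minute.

Audio total: 496 + 128 = 624 kbps = 0.624 Mbps.
feature film: 13.124 Mbps × 6540 s = 85831.0 Mb
TV episode: 10.224 Mbps × 1740 s = 17789.8 Mb
drone footage reel: 91.324 Mbps × 900 s = 82191.6 Mb
sports highlight package: 31.624 Mbps × 1085 s = 34312.0 Mb
short film: 6.114 Mbps × 1171 s = 7159.5 Mb
screen recording: 5.744 Mbps × 2280 s = 13096.3 Mb
Total: 240380.2 Mb = 30047.5 MB.
At 80 Mbps: 240380.2 / 80 = 3005 s ≈ 50.1 minutes.

50 minutes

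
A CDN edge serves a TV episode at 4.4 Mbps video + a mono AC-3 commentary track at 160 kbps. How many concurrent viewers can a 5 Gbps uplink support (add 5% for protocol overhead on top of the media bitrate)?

1044

Audio: 160 kbps = 0.160 Mbps.
Per-viewer media rate: 4.560 Mbps.
On the wire with 5% overhead: 4.788 Mbps.
5 Gbps = 5,000 Mbps; 5,000 / 4.788 = 1044.28 → 1044 viewers.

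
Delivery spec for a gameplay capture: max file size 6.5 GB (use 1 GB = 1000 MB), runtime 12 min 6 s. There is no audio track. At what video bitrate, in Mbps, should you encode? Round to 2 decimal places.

Budget: 6.5 GB = 52000.0 Mb.
12 min 6 s = 726 s
Total bitrate budget: 52000.0 Mb / 726 s = 71.625 Mbps.

71.63 Mbps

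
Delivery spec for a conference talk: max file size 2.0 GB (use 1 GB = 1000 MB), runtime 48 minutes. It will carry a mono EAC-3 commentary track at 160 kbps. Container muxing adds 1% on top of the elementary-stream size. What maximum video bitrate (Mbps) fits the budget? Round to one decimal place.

Budget: 2.0 GB = 16000.0 Mb.
Stream payload after overhead: 16000.0 / 1.01 = 15841.6 Mb.
48 min = 2880 s
Total bitrate budget: 15841.6 Mb / 2880 s = 5.501 Mbps.
Audio: 160 kbps = 0.160 Mbps.
Video: 5.501 − 0.160 = 5.341 Mbps.

5.3 Mbps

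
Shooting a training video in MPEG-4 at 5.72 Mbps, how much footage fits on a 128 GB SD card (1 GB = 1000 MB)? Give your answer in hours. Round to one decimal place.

Capacity: 128 GB = 1,024,000 Mb.
Recording time: 1,024,000 / 5.720 = 179,021 s ≈ 49.7 hours.

49.7 hours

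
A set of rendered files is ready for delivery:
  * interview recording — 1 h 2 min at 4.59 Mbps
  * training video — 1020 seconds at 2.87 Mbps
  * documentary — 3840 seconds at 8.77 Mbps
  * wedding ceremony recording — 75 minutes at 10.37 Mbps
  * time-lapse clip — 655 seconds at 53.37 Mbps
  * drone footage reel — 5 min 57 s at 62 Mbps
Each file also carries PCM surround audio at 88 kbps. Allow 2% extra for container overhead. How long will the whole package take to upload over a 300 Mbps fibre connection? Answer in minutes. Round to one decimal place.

Audio: 88 kbps = 0.088 Mbps.
interview recording: 4.678 Mbps × 3720 s × 1.02 = 17750.2 Mb
training video: 2.958 Mbps × 1020 s × 1.02 = 3077.5 Mb
documentary: 8.858 Mbps × 3840 s × 1.02 = 34695.0 Mb
wedding ceremony recording: 10.458 Mbps × 4500 s × 1.02 = 48002.2 Mb
time-lapse clip: 53.458 Mbps × 655 s × 1.02 = 35715.3 Mb
drone footage reel: 62.088 Mbps × 357 s × 1.02 = 22608.7 Mb
Total: 161849.0 Mb = 20231.1 MB.
At 300 Mbps: 161849.0 / 300 = 539 s ≈ 8.99 minutes.

9.0 minutes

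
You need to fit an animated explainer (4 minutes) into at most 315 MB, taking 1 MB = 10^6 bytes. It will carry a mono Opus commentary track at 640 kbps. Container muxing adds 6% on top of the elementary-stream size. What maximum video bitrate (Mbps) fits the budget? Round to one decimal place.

9.3 Mbps

Budget: 315 MB = 2520.0 Mb.
Stream payload after overhead: 2520.0 / 1.06 = 2377.4 Mb.
4 min = 240 s
Total bitrate budget: 2377.4 Mb / 240 s = 9.906 Mbps.
Audio: 640 kbps = 0.640 Mbps.
Video: 9.906 − 0.640 = 9.266 Mbps.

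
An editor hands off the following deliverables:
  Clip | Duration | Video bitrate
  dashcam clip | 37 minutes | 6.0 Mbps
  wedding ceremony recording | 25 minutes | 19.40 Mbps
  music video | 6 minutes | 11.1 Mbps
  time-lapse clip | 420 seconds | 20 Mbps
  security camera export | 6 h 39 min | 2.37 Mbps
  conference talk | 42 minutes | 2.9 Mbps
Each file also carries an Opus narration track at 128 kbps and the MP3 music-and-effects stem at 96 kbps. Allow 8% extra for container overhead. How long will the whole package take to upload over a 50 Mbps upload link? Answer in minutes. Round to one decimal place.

45.3 minutes

Audio total: 128 + 96 = 224 kbps = 0.224 Mbps.
dashcam clip: 6.224 Mbps × 2220 s × 1.08 = 14922.7 Mb
wedding ceremony recording: 19.624 Mbps × 1500 s × 1.08 = 31790.9 Mb
music video: 11.324 Mbps × 360 s × 1.08 = 4402.8 Mb
time-lapse clip: 20.224 Mbps × 420 s × 1.08 = 9173.6 Mb
security camera export: 2.594 Mbps × 23940 s × 1.08 = 67068.4 Mb
conference talk: 3.124 Mbps × 2520 s × 1.08 = 8502.3 Mb
Total: 135860.6 Mb = 16982.6 MB.
At 50 Mbps: 135860.6 / 50 = 2717 s ≈ 45.3 minutes.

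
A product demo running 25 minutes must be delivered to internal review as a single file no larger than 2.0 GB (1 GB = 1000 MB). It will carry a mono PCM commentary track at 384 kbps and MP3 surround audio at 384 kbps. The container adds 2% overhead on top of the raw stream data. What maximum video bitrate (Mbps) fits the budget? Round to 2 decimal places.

9.69 Mbps

Budget: 2.0 GB = 16000.0 Mb.
Stream payload after overhead: 16000.0 / 1.02 = 15686.3 Mb.
25 min = 1500 s
Total bitrate budget: 15686.3 Mb / 1500 s = 10.458 Mbps.
Audio total: 384 + 384 = 768 kbps = 0.768 Mbps.
Video: 10.458 − 0.768 = 9.690 Mbps.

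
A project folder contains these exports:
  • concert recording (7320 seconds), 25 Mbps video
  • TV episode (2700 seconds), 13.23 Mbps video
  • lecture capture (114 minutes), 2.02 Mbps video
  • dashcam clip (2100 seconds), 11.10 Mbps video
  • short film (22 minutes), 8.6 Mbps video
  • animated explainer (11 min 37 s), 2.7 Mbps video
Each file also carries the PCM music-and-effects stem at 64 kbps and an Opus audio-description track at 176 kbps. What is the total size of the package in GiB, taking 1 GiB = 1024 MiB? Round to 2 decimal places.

31.91 GiB

Audio total: 64 + 176 = 240 kbps = 0.240 Mbps.
concert recording: 25.240 Mbps × 7320 s = 184756.8 Mb
TV episode: 13.470 Mbps × 2700 s = 36369.0 Mb
lecture capture: 2.260 Mbps × 6840 s = 15458.4 Mb
dashcam clip: 11.340 Mbps × 2100 s = 23814.0 Mb
short film: 8.840 Mbps × 1320 s = 11668.8 Mb
animated explainer: 2.940 Mbps × 697 s = 2049.2 Mb
Total: 274116.2 Mb = 34264.5 MB.
= 31.91 GiB.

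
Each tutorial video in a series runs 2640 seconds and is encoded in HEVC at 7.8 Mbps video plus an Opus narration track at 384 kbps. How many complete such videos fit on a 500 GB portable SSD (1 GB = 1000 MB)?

185

Audio: 384 kbps = 0.384 Mbps.
Total bitrate: 8.184 Mbps.
Per item: 8.184 Mbps × 2640 s = 21,606 Mb = 2,701 MB.
Capacity: 500 GB = 4,000,000 Mb; 185.14 items → 185 complete.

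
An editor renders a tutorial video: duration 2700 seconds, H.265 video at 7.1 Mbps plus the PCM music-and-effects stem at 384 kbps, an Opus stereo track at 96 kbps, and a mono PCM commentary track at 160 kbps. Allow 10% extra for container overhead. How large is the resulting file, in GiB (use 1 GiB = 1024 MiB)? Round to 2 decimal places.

2.68 GiB

Audio total: 384 + 96 + 160 = 640 kbps = 0.640 Mbps.
Total bitrate: 7.1 + 0.640 = 7.740 Mbps.
Stream data: 7.740 Mbps × 2700 s = 20898.0 Mb.
With 10% container overhead: ×1.10.
22,988 Mb = 2,873,475,000 bytes ÷ 1,073,741,824 = 2.676 GiB.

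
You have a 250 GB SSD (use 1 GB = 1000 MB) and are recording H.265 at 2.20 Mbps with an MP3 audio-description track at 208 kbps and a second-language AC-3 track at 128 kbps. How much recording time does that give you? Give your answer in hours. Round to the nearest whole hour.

Audio total: 208 + 128 = 336 kbps = 0.336 Mbps.
Total bitrate: 2.20 + 0.336 = 2.536 Mbps.
Capacity: 250 GB = 2,000,000 Mb.
Recording time: 2,000,000 / 2.536 = 788,644 s ≈ 219 hours.

219 hours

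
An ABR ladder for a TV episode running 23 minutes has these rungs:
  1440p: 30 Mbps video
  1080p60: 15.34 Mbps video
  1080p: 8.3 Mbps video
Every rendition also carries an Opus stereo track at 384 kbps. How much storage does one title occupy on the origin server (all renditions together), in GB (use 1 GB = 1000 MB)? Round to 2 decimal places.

23 min = 1380 s
Audio: 384 kbps = 0.384 Mbps.
Sum of rendition bitrates: (30+0.384) + (15.34+0.384) + (8.3+0.384) = 54.792 Mbps.
× 1380 s = 75,613 Mb = 9,452 MB = 9.452 GB.

9.45 GB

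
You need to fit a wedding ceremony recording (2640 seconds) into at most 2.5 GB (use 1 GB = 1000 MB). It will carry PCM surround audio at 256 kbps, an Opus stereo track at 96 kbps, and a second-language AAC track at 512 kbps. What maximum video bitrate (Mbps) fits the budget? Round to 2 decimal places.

Budget: 2.5 GB = 20000.0 Mb.
Total bitrate budget: 20000.0 Mb / 2640 s = 7.576 Mbps.
Audio total: 256 + 96 + 512 = 864 kbps = 0.864 Mbps.
Video: 7.576 − 0.864 = 6.712 Mbps.

6.71 Mbps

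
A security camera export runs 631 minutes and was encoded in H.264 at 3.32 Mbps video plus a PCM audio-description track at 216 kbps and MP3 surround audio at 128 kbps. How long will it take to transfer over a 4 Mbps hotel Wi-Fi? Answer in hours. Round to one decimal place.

9.6 hours

631 min = 37860 s
Audio total: 216 + 128 = 344 kbps = 0.344 Mbps.
Total bitrate: 3.664 Mbps.
File: 3.664 Mbps × 37860 s = 138719.0 Mb.
At 4 Mbps: 138719.0 / 4 = 34679.8 s ≈ 9.63 hours.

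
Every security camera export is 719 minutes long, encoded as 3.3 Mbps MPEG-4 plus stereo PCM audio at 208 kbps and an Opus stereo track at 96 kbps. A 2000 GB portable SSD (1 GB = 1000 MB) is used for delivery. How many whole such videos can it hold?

102

719 min = 43140 s
Audio total: 208 + 96 = 304 kbps = 0.304 Mbps.
Total bitrate: 3.604 Mbps.
Per item: 3.604 Mbps × 43140 s = 155,477 Mb = 19,435 MB.
Capacity: 2000 GB = 16,000,000 Mb; 102.91 items → 102 complete.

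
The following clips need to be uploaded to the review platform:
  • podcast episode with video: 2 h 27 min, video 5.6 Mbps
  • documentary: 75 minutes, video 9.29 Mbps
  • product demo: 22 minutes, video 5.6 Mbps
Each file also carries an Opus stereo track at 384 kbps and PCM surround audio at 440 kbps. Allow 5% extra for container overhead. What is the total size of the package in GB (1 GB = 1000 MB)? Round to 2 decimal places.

14.52 GB

Audio total: 384 + 440 = 824 kbps = 0.824 Mbps.
podcast episode with video: 6.424 Mbps × 8820 s × 1.05 = 59492.7 Mb
documentary: 10.114 Mbps × 4500 s × 1.05 = 47788.7 Mb
product demo: 6.424 Mbps × 1320 s × 1.05 = 8903.7 Mb
Total: 116185.0 Mb = 14523.1 MB.
= 14.52 GB.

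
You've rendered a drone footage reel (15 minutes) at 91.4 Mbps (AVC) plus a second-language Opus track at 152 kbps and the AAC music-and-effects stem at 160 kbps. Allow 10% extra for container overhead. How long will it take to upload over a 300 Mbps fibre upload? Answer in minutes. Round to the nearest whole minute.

5 minutes

15 min = 900 s
Audio total: 152 + 160 = 312 kbps = 0.312 Mbps.
Total bitrate: 91.712 Mbps.
File: 91.712 Mbps × 900 s = 82540.8 Mb.
With 10% container overhead: ×1.10. → 90794.9 Mb.
At 300 Mbps: 90794.9 / 300 = 302.6 s ≈ 5.04 minutes.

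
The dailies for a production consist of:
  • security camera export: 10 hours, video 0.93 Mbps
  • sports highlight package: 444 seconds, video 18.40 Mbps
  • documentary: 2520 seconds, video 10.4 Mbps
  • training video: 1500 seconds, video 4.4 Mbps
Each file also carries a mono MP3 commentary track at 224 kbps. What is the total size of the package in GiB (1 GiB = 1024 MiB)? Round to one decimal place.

Audio: 224 kbps = 0.224 Mbps.
security camera export: 1.154 Mbps × 36000 s = 41544.0 Mb
sports highlight package: 18.624 Mbps × 444 s = 8269.1 Mb
documentary: 10.624 Mbps × 2520 s = 26772.5 Mb
training video: 4.624 Mbps × 1500 s = 6936.0 Mb
Total: 83521.5 Mb = 10440.2 MB.
= 9.723 GiB.

9.7 GiB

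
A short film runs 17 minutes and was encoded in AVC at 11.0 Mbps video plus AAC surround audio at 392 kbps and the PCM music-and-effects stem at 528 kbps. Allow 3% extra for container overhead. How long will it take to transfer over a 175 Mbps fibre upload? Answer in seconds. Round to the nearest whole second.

17 min = 1020 s
Audio total: 392 + 528 = 920 kbps = 0.920 Mbps.
Total bitrate: 11.920 Mbps.
File: 11.920 Mbps × 1020 s = 12158.4 Mb.
With 3% container overhead: ×1.03. → 12523.2 Mb.
At 175 Mbps: 12523.2 / 175 = 71.6 s ≈ 71.6 seconds.

72 seconds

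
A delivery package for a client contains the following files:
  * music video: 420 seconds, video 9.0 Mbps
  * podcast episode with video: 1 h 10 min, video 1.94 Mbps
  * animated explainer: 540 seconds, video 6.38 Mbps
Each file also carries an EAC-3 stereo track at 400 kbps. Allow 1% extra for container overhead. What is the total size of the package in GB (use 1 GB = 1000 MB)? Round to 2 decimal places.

2.20 GB

Audio: 400 kbps = 0.400 Mbps.
music video: 9.400 Mbps × 420 s × 1.01 = 3987.5 Mb
podcast episode with video: 2.340 Mbps × 4200 s × 1.01 = 9926.3 Mb
animated explainer: 6.780 Mbps × 540 s × 1.01 = 3697.8 Mb
Total: 17611.6 Mb = 2201.4 MB.
= 2.201 GB.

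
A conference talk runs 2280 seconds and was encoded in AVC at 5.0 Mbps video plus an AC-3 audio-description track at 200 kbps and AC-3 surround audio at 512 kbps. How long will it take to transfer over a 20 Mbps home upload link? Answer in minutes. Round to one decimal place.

Audio total: 200 + 512 = 712 kbps = 0.712 Mbps.
Total bitrate: 5.712 Mbps.
File: 5.712 Mbps × 2280 s = 13023.4 Mb.
At 20 Mbps: 13023.4 / 20 = 651.2 s ≈ 10.9 minutes.

10.9 minutes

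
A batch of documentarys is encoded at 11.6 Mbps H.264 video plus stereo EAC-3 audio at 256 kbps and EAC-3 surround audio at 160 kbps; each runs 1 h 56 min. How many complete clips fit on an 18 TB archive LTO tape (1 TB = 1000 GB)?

1721

1 h 56 min = 116 min = 6960 s
Audio total: 256 + 160 = 416 kbps = 0.416 Mbps.
Total bitrate: 12.016 Mbps.
Per item: 12.016 Mbps × 6960 s = 83,631 Mb = 10,454 MB.
Capacity: 18 TB = 144,000,000 Mb; 1721.84 items → 1721 complete.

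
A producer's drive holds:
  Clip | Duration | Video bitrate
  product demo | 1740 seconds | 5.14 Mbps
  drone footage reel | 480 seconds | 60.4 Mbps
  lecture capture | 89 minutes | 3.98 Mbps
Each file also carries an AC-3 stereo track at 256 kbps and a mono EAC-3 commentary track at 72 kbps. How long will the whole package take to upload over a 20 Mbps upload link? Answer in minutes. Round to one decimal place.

Audio total: 256 + 72 = 328 kbps = 0.328 Mbps.
product demo: 5.468 Mbps × 1740 s = 9514.3 Mb
drone footage reel: 60.728 Mbps × 480 s = 29149.4 Mb
lecture capture: 4.308 Mbps × 5340 s = 23004.7 Mb
Total: 61668.5 Mb = 7708.6 MB.
At 20 Mbps: 61668.5 / 20 = 3083 s ≈ 51.4 minutes.

51.4 minutes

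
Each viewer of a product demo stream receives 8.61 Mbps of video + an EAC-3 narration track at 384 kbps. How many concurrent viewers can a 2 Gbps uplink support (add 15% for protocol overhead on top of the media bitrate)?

Audio: 384 kbps = 0.384 Mbps.
Per-viewer media rate: 8.994 Mbps.
On the wire with 15% overhead: 10.343 Mbps.
2 Gbps = 2,000 Mbps; 2,000 / 10.343 = 193.37 → 193 viewers.

193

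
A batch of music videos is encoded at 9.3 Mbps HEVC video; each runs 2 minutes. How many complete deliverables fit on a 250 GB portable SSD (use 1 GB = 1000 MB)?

2 min = 120 s
Per item: 9.300 Mbps × 120 s = 1,116 Mb = 139.5 MB.
Capacity: 250 GB = 2,000,000 Mb; 1792.11 items → 1792 complete.

1792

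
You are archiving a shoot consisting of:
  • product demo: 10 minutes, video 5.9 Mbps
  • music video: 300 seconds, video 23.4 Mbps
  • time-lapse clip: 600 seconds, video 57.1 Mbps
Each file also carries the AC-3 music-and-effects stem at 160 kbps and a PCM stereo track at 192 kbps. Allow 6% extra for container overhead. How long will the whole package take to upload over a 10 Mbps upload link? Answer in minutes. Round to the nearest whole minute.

80 minutes

Audio total: 160 + 192 = 352 kbps = 0.352 Mbps.
product demo: 6.252 Mbps × 600 s × 1.06 = 3976.3 Mb
music video: 23.752 Mbps × 300 s × 1.06 = 7553.1 Mb
time-lapse clip: 57.452 Mbps × 600 s × 1.06 = 36539.5 Mb
Total: 48068.9 Mb = 6008.6 MB.
At 10 Mbps: 48068.9 / 10 = 4807 s ≈ 80.1 minutes.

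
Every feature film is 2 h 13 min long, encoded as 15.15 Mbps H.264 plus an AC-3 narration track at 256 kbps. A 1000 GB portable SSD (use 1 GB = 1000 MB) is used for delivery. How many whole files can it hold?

2 h 13 min = 133 min = 7980 s
Audio: 256 kbps = 0.256 Mbps.
Total bitrate: 15.406 Mbps.
Per item: 15.406 Mbps × 7980 s = 122,940 Mb = 15,367 MB.
Capacity: 1000 GB = 8,000,000 Mb; 65.07 items → 65 complete.

65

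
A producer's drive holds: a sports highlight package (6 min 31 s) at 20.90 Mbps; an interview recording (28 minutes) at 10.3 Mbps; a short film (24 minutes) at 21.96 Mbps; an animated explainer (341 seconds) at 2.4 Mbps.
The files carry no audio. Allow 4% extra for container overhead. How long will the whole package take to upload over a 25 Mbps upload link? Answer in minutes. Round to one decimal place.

sports highlight package: 20.900 Mbps × 391 s × 1.04 = 8498.8 Mb
interview recording: 10.300 Mbps × 1680 s × 1.04 = 17996.2 Mb
short film: 21.960 Mbps × 1440 s × 1.04 = 32887.3 Mb
animated explainer: 2.400 Mbps × 341 s × 1.04 = 851.1 Mb
Total: 60233.4 Mb = 7529.2 MB.
At 25 Mbps: 60233.4 / 25 = 2409 s ≈ 40.2 minutes.

40.2 minutes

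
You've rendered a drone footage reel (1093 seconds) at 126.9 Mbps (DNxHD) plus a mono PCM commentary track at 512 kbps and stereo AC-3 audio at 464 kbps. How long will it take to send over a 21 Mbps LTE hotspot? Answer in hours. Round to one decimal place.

1.8 hours

Audio total: 512 + 464 = 976 kbps = 0.976 Mbps.
Total bitrate: 127.876 Mbps.
File: 127.876 Mbps × 1093 s = 139768.5 Mb.
At 21 Mbps: 139768.5 / 21 = 6655.6 s ≈ 1.85 hours.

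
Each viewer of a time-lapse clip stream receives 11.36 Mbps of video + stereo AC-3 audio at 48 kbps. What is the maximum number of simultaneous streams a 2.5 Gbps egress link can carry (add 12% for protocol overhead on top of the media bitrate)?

Audio: 48 kbps = 0.048 Mbps.
Per-viewer media rate: 11.408 Mbps.
On the wire with 12% overhead: 12.777 Mbps.
2.5 Gbps = 2,500 Mbps; 2,500 / 12.777 = 195.66 → 195 viewers.

195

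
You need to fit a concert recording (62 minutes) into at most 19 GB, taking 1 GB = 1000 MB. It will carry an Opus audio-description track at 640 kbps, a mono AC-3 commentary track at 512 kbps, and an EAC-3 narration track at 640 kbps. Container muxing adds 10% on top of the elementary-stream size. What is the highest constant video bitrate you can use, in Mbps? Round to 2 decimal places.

35.35 Mbps

Budget: 19 GB = 152000.0 Mb.
Stream payload after overhead: 152000.0 / 1.10 = 138181.8 Mb.
62 min = 3720 s
Total bitrate budget: 138181.8 Mb / 3720 s = 37.146 Mbps.
Audio total: 640 + 512 + 640 = 1792 kbps = 1.792 Mbps.
Video: 37.146 − 1.792 = 35.354 Mbps.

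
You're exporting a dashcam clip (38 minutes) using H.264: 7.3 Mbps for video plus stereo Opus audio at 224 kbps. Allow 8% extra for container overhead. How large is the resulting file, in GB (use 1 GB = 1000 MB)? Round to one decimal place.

2.3 GB

38 min = 2280 s
Audio: 224 kbps = 0.224 Mbps.
Total bitrate: 7.3 + 0.224 = 7.524 Mbps.
Stream data: 7.524 Mbps × 2280 s = 17154.7 Mb.
With 8% container overhead: ×1.08.
18,527 Mb ÷ 8 = 2,316 MB → 2.316 GB.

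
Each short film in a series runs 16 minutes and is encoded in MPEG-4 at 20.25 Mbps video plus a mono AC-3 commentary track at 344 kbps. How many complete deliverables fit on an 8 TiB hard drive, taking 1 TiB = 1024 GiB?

3559

16 min = 960 s
Audio: 344 kbps = 0.344 Mbps.
Total bitrate: 20.594 Mbps.
Per item: 20.594 Mbps × 960 s = 19,770 Mb = 2,471 MB.
Capacity: 8 TiB = 70,368,744 Mb; 3559.33 items → 3559 complete.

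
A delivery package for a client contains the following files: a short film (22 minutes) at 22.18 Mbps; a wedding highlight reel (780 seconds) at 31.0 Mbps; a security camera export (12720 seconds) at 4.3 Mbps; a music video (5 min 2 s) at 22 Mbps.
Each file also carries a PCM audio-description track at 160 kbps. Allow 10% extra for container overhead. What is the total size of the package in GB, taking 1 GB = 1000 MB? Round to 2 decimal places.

16.12 GB

Audio: 160 kbps = 0.160 Mbps.
short film: 22.340 Mbps × 1320 s × 1.10 = 32437.7 Mb
wedding highlight reel: 31.160 Mbps × 780 s × 1.10 = 26735.3 Mb
security camera export: 4.460 Mbps × 12720 s × 1.10 = 62404.3 Mb
music video: 22.160 Mbps × 302 s × 1.10 = 7361.6 Mb
Total: 128938.8 Mb = 16117.4 MB.
= 16.12 GB.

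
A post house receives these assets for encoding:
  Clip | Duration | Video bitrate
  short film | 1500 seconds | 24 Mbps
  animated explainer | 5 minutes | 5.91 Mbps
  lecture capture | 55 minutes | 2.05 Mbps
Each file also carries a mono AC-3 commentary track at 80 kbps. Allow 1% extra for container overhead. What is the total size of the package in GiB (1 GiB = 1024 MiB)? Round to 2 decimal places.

Audio: 80 kbps = 0.080 Mbps.
short film: 24.080 Mbps × 1500 s × 1.01 = 36481.2 Mb
animated explainer: 5.990 Mbps × 300 s × 1.01 = 1815.0 Mb
lecture capture: 2.130 Mbps × 3300 s × 1.01 = 7099.3 Mb
Total: 45395.5 Mb = 5674.4 MB.
= 5.285 GiB.

5.28 GiB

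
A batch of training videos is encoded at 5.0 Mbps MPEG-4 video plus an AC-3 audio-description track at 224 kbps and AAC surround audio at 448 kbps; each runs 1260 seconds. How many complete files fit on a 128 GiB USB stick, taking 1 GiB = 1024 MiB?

Audio total: 224 + 448 = 672 kbps = 0.672 Mbps.
Total bitrate: 5.672 Mbps.
Per item: 5.672 Mbps × 1260 s = 7,147 Mb = 893.3 MB.
Capacity: 128 GiB = 1,099,512 Mb; 153.85 items → 153 complete.

153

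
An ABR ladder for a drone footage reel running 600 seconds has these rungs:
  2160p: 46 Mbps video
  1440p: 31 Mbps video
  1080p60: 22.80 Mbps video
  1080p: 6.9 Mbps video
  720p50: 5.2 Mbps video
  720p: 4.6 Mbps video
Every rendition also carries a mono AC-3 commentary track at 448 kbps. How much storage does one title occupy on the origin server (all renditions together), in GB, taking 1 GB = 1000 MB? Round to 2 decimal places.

8.94 GB

Audio: 448 kbps = 0.448 Mbps.
Sum of rendition bitrates: (46+0.448) + (31+0.448) + (22.80+0.448) + (6.9+0.448) + (5.2+0.448) + (4.6+0.448) = 119.188 Mbps.
× 600 s = 71,513 Mb = 8,939 MB = 8.939 GB.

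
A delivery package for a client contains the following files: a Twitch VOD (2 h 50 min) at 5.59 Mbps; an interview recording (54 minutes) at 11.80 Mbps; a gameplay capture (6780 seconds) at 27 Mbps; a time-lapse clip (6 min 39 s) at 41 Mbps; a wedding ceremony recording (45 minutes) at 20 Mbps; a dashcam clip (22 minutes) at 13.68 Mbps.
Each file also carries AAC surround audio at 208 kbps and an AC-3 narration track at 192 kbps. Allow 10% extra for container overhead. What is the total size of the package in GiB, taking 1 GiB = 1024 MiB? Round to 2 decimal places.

48.22 GiB

Audio total: 208 + 192 = 400 kbps = 0.400 Mbps.
Twitch VOD: 5.990 Mbps × 10200 s × 1.10 = 67207.8 Mb
interview recording: 12.200 Mbps × 3240 s × 1.10 = 43480.8 Mb
gameplay capture: 27.400 Mbps × 6780 s × 1.10 = 204349.2 Mb
time-lapse clip: 41.400 Mbps × 399 s × 1.10 = 18170.5 Mb
wedding ceremony recording: 20.400 Mbps × 2700 s × 1.10 = 60588.0 Mb
dashcam clip: 14.080 Mbps × 1320 s × 1.10 = 20444.2 Mb
Total: 414240.4 Mb = 51780.1 MB.
= 48.22 GiB.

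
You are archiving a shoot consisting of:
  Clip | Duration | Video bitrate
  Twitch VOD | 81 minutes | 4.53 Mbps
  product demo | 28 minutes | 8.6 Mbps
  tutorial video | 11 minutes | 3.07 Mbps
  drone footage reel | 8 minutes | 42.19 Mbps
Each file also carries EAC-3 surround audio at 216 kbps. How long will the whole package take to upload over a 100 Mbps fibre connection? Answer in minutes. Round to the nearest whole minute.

10 minutes

Audio: 216 kbps = 0.216 Mbps.
Twitch VOD: 4.746 Mbps × 4860 s = 23065.6 Mb
product demo: 8.816 Mbps × 1680 s = 14810.9 Mb
tutorial video: 3.286 Mbps × 660 s = 2168.8 Mb
drone footage reel: 42.406 Mbps × 480 s = 20354.9 Mb
Total: 60400.1 Mb = 7550.0 MB.
At 100 Mbps: 60400.1 / 100 = 604 s ≈ 10.1 minutes.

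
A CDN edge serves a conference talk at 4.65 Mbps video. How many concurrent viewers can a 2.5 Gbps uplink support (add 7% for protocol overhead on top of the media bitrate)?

502

On the wire with 7% overhead: 4.976 Mbps.
2.5 Gbps = 2,500 Mbps; 2,500 / 4.976 = 502.46 → 502 viewers.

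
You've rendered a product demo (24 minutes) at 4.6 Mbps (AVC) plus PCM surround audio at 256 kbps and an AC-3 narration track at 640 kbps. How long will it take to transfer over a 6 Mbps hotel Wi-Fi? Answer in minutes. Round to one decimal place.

22.0 minutes

24 min = 1440 s
Audio total: 256 + 640 = 896 kbps = 0.896 Mbps.
Total bitrate: 5.496 Mbps.
File: 5.496 Mbps × 1440 s = 7914.2 Mb.
At 6 Mbps: 7914.2 / 6 = 1319.0 s ≈ 22 minutes.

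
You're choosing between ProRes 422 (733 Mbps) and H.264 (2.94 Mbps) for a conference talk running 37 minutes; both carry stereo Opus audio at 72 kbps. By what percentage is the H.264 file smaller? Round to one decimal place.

37 min = 2220 s
Audio: 72 kbps = 0.072 Mbps.
ProRes 422: 733.072 Mbps × 2220 s = 1627419.8 Mb = 203.427 GB.
H.264: 3.012 Mbps × 2220 s = 6686.6 Mb = 0.836 GB.
Reduction: (1 − 0.836/203.427) × 100 = 99.59%.

99.6%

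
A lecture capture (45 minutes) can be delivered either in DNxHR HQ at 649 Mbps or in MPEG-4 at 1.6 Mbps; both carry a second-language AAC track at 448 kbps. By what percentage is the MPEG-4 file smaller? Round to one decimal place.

45 min = 2700 s
Audio: 448 kbps = 0.448 Mbps.
DNxHR HQ: 649.448 Mbps × 2700 s = 1753509.6 Mb = 219.189 GB.
MPEG-4: 2.048 Mbps × 2700 s = 5529.6 Mb = 0.691 GB.
Reduction: (1 − 0.691/219.189) × 100 = 99.68%.

99.7%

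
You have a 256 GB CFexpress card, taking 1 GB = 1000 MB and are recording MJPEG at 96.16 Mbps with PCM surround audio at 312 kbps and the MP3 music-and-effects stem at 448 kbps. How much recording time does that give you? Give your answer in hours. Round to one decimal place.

Audio total: 312 + 448 = 760 kbps = 0.760 Mbps.
Total bitrate: 96.16 + 0.760 = 96.920 Mbps.
Capacity: 256 GB = 2,048,000 Mb.
Recording time: 2,048,000 / 96.920 = 21,131 s ≈ 5.87 hours.

5.9 hours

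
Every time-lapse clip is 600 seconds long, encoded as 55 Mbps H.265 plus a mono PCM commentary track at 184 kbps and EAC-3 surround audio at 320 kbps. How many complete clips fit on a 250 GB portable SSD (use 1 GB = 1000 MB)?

60

Audio total: 184 + 320 = 504 kbps = 0.504 Mbps.
Total bitrate: 55.504 Mbps.
Per item: 55.504 Mbps × 600 s = 33,302 Mb = 4,163 MB.
Capacity: 250 GB = 2,000,000 Mb; 60.06 items → 60 complete.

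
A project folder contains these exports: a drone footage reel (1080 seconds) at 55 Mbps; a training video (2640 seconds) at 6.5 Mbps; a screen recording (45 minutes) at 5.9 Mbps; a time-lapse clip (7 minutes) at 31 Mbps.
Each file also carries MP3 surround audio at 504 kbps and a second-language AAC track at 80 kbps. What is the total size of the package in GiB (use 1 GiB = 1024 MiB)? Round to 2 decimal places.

12.75 GiB

Audio total: 504 + 80 = 584 kbps = 0.584 Mbps.
drone footage reel: 55.584 Mbps × 1080 s = 60030.7 Mb
training video: 7.084 Mbps × 2640 s = 18701.8 Mb
screen recording: 6.484 Mbps × 2700 s = 17506.8 Mb
time-lapse clip: 31.584 Mbps × 420 s = 13265.3 Mb
Total: 109504.6 Mb = 13688.1 MB.
= 12.75 GiB.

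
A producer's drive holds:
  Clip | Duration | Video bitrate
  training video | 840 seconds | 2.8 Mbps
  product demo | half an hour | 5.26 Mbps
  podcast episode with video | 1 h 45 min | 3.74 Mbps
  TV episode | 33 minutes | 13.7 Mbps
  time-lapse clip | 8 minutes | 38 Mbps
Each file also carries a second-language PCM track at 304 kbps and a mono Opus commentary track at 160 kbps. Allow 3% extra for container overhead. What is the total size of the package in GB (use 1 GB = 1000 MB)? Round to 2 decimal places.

11.08 GB

Audio total: 304 + 160 = 464 kbps = 0.464 Mbps.
training video: 3.264 Mbps × 840 s × 1.03 = 2824.0 Mb
product demo: 5.724 Mbps × 1800 s × 1.03 = 10612.3 Mb
podcast episode with video: 4.204 Mbps × 6300 s × 1.03 = 27279.8 Mb
TV episode: 14.164 Mbps × 1980 s × 1.03 = 28886.1 Mb
time-lapse clip: 38.464 Mbps × 480 s × 1.03 = 19016.6 Mb
Total: 88618.7 Mb = 11077.3 MB.
= 11.08 GB.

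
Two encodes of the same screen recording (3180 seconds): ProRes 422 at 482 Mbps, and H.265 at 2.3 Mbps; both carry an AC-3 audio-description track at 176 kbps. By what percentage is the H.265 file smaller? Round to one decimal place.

Audio: 176 kbps = 0.176 Mbps.
ProRes 422: 482.176 Mbps × 3180 s = 1533319.7 Mb = 178.502 GiB.
H.265: 2.476 Mbps × 3180 s = 7873.7 Mb = 0.917 GiB.
Reduction: (1 − 0.917/178.502) × 100 = 99.49%.

99.5%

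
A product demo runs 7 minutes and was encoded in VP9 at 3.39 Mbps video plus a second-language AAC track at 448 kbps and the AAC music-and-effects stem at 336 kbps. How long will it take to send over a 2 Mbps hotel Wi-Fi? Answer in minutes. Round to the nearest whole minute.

15 minutes

7 min = 420 s
Audio total: 448 + 336 = 784 kbps = 0.784 Mbps.
Total bitrate: 4.174 Mbps.
File: 4.174 Mbps × 420 s = 1753.1 Mb.
At 2 Mbps: 1753.1 / 2 = 876.5 s ≈ 14.6 minutes.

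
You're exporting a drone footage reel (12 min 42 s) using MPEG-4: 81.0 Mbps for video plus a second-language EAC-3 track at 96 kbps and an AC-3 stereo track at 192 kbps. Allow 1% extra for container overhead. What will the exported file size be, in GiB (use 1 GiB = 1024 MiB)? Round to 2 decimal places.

7.28 GiB

12 min 42 s = 762 s
Audio total: 96 + 192 = 288 kbps = 0.288 Mbps.
Total bitrate: 81.0 + 0.288 = 81.288 Mbps.
Stream data: 81.288 Mbps × 762 s = 61941.5 Mb.
With 1% container overhead: ×1.01.
62,561 Mb = 7,820,108,820 bytes ÷ 1,073,741,824 = 7.283 GiB.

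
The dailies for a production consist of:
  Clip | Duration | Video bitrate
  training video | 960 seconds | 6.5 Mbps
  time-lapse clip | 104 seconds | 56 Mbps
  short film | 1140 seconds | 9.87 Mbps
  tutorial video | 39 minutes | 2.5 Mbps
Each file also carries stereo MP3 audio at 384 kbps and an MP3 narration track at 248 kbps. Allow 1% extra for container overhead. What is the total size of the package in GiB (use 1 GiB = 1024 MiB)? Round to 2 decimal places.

Audio total: 384 + 248 = 632 kbps = 0.632 Mbps.
training video: 7.132 Mbps × 960 s × 1.01 = 6915.2 Mb
time-lapse clip: 56.632 Mbps × 104 s × 1.01 = 5948.6 Mb
short film: 10.502 Mbps × 1140 s × 1.01 = 12092.0 Mb
tutorial video: 3.132 Mbps × 2340 s × 1.01 = 7402.2 Mb
Total: 32358.0 Mb = 4044.7 MB.
= 3.767 GiB.

3.77 GiB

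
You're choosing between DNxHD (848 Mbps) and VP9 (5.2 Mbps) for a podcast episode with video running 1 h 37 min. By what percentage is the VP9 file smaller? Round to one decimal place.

99.4%

1 h 37 min = 97 min = 5820 s
DNxHD: 848.000 Mbps × 5820 s = 4935360.0 Mb = 616.920 GB.
VP9: 5.200 Mbps × 5820 s = 30264.0 Mb = 3.783 GB.
Reduction: (1 − 3.783/616.920) × 100 = 99.39%.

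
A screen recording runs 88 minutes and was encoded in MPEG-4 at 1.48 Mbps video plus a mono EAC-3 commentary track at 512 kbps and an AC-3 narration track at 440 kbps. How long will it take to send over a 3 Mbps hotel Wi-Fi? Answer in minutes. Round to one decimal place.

88 min = 5280 s
Audio total: 512 + 440 = 952 kbps = 0.952 Mbps.
Total bitrate: 2.432 Mbps.
File: 2.432 Mbps × 5280 s = 12841.0 Mb.
At 3 Mbps: 12841.0 / 3 = 4280.3 s ≈ 71.3 minutes.

71.3 minutes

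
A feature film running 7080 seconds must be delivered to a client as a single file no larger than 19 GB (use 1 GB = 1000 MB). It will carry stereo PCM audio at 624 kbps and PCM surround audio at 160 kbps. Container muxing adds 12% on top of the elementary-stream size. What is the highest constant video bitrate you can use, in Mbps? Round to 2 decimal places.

18.38 Mbps

Budget: 19 GB = 152000.0 Mb.
Stream payload after overhead: 152000.0 / 1.12 = 135714.3 Mb.
Total bitrate budget: 135714.3 Mb / 7080 s = 19.169 Mbps.
Audio total: 624 + 160 = 784 kbps = 0.784 Mbps.
Video: 19.169 − 0.784 = 18.385 Mbps.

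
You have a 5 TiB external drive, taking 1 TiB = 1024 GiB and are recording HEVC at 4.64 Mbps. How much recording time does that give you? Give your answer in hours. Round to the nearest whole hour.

2633 hours

Capacity: 5 TiB = 43,980,465 Mb.
Recording time: 43,980,465 / 4.640 = 9,478,549 s ≈ 2,633 hours.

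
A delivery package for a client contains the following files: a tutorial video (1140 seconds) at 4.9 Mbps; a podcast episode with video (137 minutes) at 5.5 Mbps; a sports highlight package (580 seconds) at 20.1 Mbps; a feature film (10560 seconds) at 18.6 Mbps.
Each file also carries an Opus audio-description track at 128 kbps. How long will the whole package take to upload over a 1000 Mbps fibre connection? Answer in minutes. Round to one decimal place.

4.4 minutes

Audio: 128 kbps = 0.128 Mbps.
tutorial video: 5.028 Mbps × 1140 s = 5731.9 Mb
podcast episode with video: 5.628 Mbps × 8220 s = 46262.2 Mb
sports highlight package: 20.228 Mbps × 580 s = 11732.2 Mb
feature film: 18.728 Mbps × 10560 s = 197767.7 Mb
Total: 261494.0 Mb = 32686.8 MB.
At 1000 Mbps: 261494.0 / 1000 = 261 s ≈ 4.36 minutes.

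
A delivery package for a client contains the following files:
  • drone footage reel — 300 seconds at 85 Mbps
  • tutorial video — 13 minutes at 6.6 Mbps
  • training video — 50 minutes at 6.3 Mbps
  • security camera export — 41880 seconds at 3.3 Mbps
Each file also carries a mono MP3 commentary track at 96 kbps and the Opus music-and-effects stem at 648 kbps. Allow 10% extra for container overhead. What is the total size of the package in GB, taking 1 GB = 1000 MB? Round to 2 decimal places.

Audio total: 96 + 648 = 744 kbps = 0.744 Mbps.
drone footage reel: 85.744 Mbps × 300 s × 1.10 = 28295.5 Mb
tutorial video: 7.344 Mbps × 780 s × 1.10 = 6301.2 Mb
training video: 7.044 Mbps × 3000 s × 1.10 = 23245.2 Mb
security camera export: 4.044 Mbps × 41880 s × 1.10 = 186299.0 Mb
Total: 244140.9 Mb = 30517.6 MB.
= 30.52 GB.

30.52 GB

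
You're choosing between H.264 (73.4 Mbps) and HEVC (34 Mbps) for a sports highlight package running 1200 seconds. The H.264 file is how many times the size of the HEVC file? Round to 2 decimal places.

2.16

H.264: 73.400 Mbps × 1200 s = 88080.0 Mb = 11.010 GB.
HEVC: 34.000 Mbps × 1200 s = 40800.0 Mb = 5.100 GB.
Ratio: 11.010 / 5.100 = 2.159.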